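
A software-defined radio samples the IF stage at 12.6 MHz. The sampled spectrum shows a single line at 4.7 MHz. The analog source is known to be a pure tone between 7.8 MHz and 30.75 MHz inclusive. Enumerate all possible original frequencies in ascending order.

Frequencies that alias to 4.7 MHz are k·fs ± 4.7 MHz for integer k ≥ 0.
k=0: 4.7 MHz.
k=1: 7.9 MHz, 17.3 MHz.
k=2: 20.5 MHz, 29.9 MHz.
k=3: 33.1 MHz, 42.5 MHz.
Within [7.8 MHz, 30.75 MHz]: 7.9 MHz, 17.3 MHz, 20.5 MHz, 29.9 MHz.

7.9 MHz, 17.3 MHz, 20.5 MHz, 29.9 MHz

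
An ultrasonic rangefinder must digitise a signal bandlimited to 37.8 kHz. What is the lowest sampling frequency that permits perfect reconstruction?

Nyquist rate = 2 × 37.8 kHz = 75.6 kHz.

75.6 kHz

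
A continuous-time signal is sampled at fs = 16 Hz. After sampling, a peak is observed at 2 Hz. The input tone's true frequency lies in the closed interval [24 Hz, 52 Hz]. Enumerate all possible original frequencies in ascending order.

Frequencies that alias to 2 Hz are k·fs ± 2 Hz for integer k ≥ 0.
k=0: 2 Hz.
k=1: 14 Hz, 18 Hz.
k=2: 30 Hz, 34 Hz.
k=3: 46 Hz, 50 Hz.
k=4: 62 Hz, 66 Hz.
Within [24 Hz, 52 Hz]: 30 Hz, 34 Hz, 46 Hz, 50 Hz.

30 Hz, 34 Hz, 46 Hz, 50 Hz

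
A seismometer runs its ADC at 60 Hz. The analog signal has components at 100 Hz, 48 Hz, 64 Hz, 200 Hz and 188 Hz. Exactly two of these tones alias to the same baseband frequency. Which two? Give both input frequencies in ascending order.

fs/2 = 30 Hz.
100 Hz mod fs = 40 Hz.
40 Hz > fs/2 = 30 Hz, folds to fs − 40 Hz = 20 Hz.
48 Hz > fs/2 = 30 Hz, folds to fs − 48 Hz = 12 Hz.
64 Hz mod fs = 4 Hz.
4 Hz ≤ fs/2 = 30 Hz, appears at 4 Hz.
200 Hz mod fs = 20 Hz.
20 Hz ≤ fs/2 = 30 Hz, appears at 20 Hz.
188 Hz mod fs = 8 Hz.
8 Hz ≤ fs/2 = 30 Hz, appears at 8 Hz.
100 Hz and 200 Hz both map to 20 Hz.

100 Hz, 200 Hz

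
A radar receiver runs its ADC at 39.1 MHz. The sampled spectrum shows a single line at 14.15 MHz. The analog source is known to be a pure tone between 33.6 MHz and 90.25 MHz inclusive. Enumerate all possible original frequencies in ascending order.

Frequencies that alias to 14.15 MHz are k·fs ± 14.15 MHz for integer k ≥ 0.
k=0: 14.15 MHz.
k=1: 24.95 MHz, 53.25 MHz.
k=2: 64.05 MHz, 92.35 MHz.
k=3: 103.15 MHz, 131.45 MHz.
Within [33.6 MHz, 90.25 MHz]: 53.25 MHz, 64.05 MHz.

53.25 MHz, 64.05 MHz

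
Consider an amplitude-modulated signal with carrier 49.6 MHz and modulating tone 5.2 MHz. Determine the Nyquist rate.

AM sidebands sit at fc ± fm = 44.4 MHz and 54.8 MHz.
Highest-frequency component: 54.8 MHz.
Nyquist rate = 2 × 54.8 MHz = 109.6 MHz.

109.6 MHz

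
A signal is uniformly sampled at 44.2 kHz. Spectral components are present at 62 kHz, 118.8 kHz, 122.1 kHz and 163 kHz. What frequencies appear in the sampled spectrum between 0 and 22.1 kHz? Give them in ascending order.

10.5 kHz, 13.8 kHz, 17.8 kHz

fs/2 = 22.1 kHz.
62 kHz mod fs = 17.8 kHz.
17.8 kHz ≤ fs/2 = 22.1 kHz, appears at 17.8 kHz.
118.8 kHz mod fs = 30.4 kHz.
30.4 kHz > fs/2 = 22.1 kHz, folds to fs − 30.4 kHz = 13.8 kHz.
122.1 kHz mod fs = 33.7 kHz.
33.7 kHz > fs/2 = 22.1 kHz, folds to fs − 33.7 kHz = 10.5 kHz.
163 kHz mod fs = 30.4 kHz.
30.4 kHz > fs/2 = 22.1 kHz, folds to fs − 30.4 kHz = 13.8 kHz.
Distinct values: {10.5 kHz, 13.8 kHz, 17.8 kHz}.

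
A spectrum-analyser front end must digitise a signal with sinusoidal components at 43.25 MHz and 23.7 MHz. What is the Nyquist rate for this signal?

Highest-frequency component: 43.25 MHz.
Nyquist rate = 2 × 43.25 MHz = 86.5 MHz.

86.5 MHz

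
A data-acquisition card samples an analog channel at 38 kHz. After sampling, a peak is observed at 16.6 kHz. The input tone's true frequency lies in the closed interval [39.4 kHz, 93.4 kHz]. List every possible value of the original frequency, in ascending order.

54.6 kHz, 59.4 kHz, 92.6 kHz

Frequencies that alias to 16.6 kHz are k·fs ± 16.6 kHz for integer k ≥ 0.
k=0: 16.6 kHz.
k=1: 21.4 kHz, 54.6 kHz.
k=2: 59.4 kHz, 92.6 kHz.
k=3: 97.4 kHz, 130.6 kHz.
Within [39.4 kHz, 93.4 kHz]: 54.6 kHz, 59.4 kHz, 92.6 kHz.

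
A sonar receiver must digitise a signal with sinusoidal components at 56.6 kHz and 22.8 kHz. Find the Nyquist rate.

113.2 kHz

Highest-frequency component: 56.6 kHz.
Nyquist rate = 2 × 56.6 kHz = 113.2 kHz.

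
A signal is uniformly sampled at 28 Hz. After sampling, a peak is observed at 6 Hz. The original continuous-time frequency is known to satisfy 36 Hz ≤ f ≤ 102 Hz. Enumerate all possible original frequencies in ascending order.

Frequencies that alias to 6 Hz are k·fs ± 6 Hz for integer k ≥ 0.
k=0: 6 Hz.
k=1: 22 Hz, 34 Hz.
k=2: 50 Hz, 62 Hz.
k=3: 78 Hz, 90 Hz.
k=4: 106 Hz, 118 Hz.
Within [36 Hz, 102 Hz]: 50 Hz, 62 Hz, 78 Hz, 90 Hz.

50 Hz, 62 Hz, 78 Hz, 90 Hz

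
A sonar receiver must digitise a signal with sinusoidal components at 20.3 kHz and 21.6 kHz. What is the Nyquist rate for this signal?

Highest-frequency component: 21.6 kHz.
Nyquist rate = 2 × 21.6 kHz = 43.2 kHz.

43.2 kHz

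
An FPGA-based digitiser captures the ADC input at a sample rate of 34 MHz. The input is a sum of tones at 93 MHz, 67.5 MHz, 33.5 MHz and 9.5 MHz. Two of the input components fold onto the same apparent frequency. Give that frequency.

fs/2 = 17 MHz.
93 MHz mod fs = 25 MHz.
25 MHz > fs/2 = 17 MHz, folds to fs − 25 MHz = 9 MHz.
67.5 MHz mod fs = 33.5 MHz.
33.5 MHz > fs/2 = 17 MHz, folds to fs − 33.5 MHz = 0.5 MHz.
33.5 MHz > fs/2 = 17 MHz, folds to fs − 33.5 MHz = 0.5 MHz.
9.5 MHz ≤ fs/2 = 17 MHz, passes unchanged.
33.5 MHz and 67.5 MHz both map to 0.5 MHz.

0.5 MHz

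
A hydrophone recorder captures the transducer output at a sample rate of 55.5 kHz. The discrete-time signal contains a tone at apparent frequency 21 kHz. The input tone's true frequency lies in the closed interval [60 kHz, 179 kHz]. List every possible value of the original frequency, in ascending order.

76.5 kHz, 90 kHz, 132 kHz, 145.5 kHz

Frequencies that alias to 21 kHz are k·fs ± 21 kHz for integer k ≥ 0.
k=0: 21 kHz.
k=1: 34.5 kHz, 76.5 kHz.
k=2: 90 kHz, 132 kHz.
k=3: 145.5 kHz, 187.5 kHz.
k=4: 201 kHz, 243 kHz.
Within [60 kHz, 179 kHz]: 76.5 kHz, 90 kHz, 132 kHz, 145.5 kHz.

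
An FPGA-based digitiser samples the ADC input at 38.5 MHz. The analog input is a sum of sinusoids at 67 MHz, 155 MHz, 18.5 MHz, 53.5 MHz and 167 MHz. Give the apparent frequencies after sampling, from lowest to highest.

fs/2 = 19.25 MHz.
67 MHz mod fs = 28.5 MHz.
28.5 MHz > fs/2 = 19.25 MHz, folds to fs − 28.5 MHz = 10 MHz.
155 MHz mod fs = 1 MHz.
1 MHz ≤ fs/2 = 19.25 MHz, appears at 1 MHz.
18.5 MHz ≤ fs/2 = 19.25 MHz, passes unchanged.
53.5 MHz mod fs = 15 MHz.
15 MHz ≤ fs/2 = 19.25 MHz, appears at 15 MHz.
167 MHz mod fs = 13 MHz.
13 MHz ≤ fs/2 = 19.25 MHz, appears at 13 MHz.
Distinct values: {1 MHz, 10 MHz, 13 MHz, 15 MHz, 18.5 MHz}.

1 MHz, 10 MHz, 13 MHz, 15 MHz, 18.5 MHz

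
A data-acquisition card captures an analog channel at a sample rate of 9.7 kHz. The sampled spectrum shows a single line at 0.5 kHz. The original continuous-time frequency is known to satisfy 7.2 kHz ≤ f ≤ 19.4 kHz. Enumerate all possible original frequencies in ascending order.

9.2 kHz, 10.2 kHz, 18.9 kHz

Frequencies that alias to 0.5 kHz are k·fs ± 0.5 kHz for integer k ≥ 0.
k=0: 0.5 kHz.
k=1: 9.2 kHz, 10.2 kHz.
k=2: 18.9 kHz, 19.9 kHz.
k=3: 28.6 kHz, 29.6 kHz.
Within [7.2 kHz, 19.4 kHz]: 9.2 kHz, 10.2 kHz, 18.9 kHz.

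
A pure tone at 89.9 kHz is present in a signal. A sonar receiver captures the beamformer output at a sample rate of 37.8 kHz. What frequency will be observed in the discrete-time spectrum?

14.3 kHz

89.9 kHz mod fs = 14.3 kHz.
14.3 kHz ≤ fs/2 = 18.9 kHz, appears at 14.3 kHz.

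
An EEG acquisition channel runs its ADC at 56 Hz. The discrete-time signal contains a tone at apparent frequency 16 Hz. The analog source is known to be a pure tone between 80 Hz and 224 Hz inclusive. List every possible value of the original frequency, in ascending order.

Frequencies that alias to 16 Hz are k·fs ± 16 Hz for integer k ≥ 0.
k=0: 16 Hz.
k=1: 40 Hz, 72 Hz.
k=2: 96 Hz, 128 Hz.
k=3: 152 Hz, 184 Hz.
k=4: 208 Hz, 240 Hz.
k=5: 264 Hz, 296 Hz.
Within [80 Hz, 224 Hz]: 96 Hz, 128 Hz, 152 Hz, 184 Hz, 208 Hz.

96 Hz, 128 Hz, 152 Hz, 184 Hz, 208 Hz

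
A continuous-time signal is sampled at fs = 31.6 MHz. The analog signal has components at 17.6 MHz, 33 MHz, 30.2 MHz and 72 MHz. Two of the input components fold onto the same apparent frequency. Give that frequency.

fs/2 = 15.8 MHz.
17.6 MHz > fs/2 = 15.8 MHz, folds to fs − 17.6 MHz = 14 MHz.
33 MHz mod fs = 1.4 MHz.
1.4 MHz ≤ fs/2 = 15.8 MHz, appears at 1.4 MHz.
30.2 MHz > fs/2 = 15.8 MHz, folds to fs − 30.2 MHz = 1.4 MHz.
72 MHz mod fs = 8.8 MHz.
8.8 MHz ≤ fs/2 = 15.8 MHz, appears at 8.8 MHz.
30.2 MHz and 33 MHz both map to 1.4 MHz.

1.4 MHz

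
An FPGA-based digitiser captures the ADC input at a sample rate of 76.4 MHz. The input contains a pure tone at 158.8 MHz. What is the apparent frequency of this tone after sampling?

158.8 MHz mod fs = 6 MHz.
6 MHz ≤ fs/2 = 38.2 MHz, appears at 6 MHz.

6 MHz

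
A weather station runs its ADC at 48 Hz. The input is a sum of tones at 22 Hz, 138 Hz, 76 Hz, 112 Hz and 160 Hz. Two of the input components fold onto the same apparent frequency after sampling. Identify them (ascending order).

fs/2 = 24 Hz.
22 Hz ≤ fs/2 = 24 Hz, passes unchanged.
138 Hz mod fs = 42 Hz.
42 Hz > fs/2 = 24 Hz, folds to fs − 42 Hz = 6 Hz.
76 Hz mod fs = 28 Hz.
28 Hz > fs/2 = 24 Hz, folds to fs − 28 Hz = 20 Hz.
112 Hz mod fs = 16 Hz.
16 Hz ≤ fs/2 = 24 Hz, appears at 16 Hz.
160 Hz mod fs = 16 Hz.
16 Hz ≤ fs/2 = 24 Hz, appears at 16 Hz.
112 Hz and 160 Hz both map to 16 Hz.

112 Hz, 160 Hz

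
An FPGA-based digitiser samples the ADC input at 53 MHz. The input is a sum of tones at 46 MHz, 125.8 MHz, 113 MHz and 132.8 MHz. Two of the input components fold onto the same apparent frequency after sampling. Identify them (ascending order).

fs/2 = 26.5 MHz.
46 MHz > fs/2 = 26.5 MHz, folds to fs − 46 MHz = 7 MHz.
125.8 MHz mod fs = 19.8 MHz.
19.8 MHz ≤ fs/2 = 26.5 MHz, appears at 19.8 MHz.
113 MHz mod fs = 7 MHz.
7 MHz ≤ fs/2 = 26.5 MHz, appears at 7 MHz.
132.8 MHz mod fs = 26.8 MHz.
26.8 MHz > fs/2 = 26.5 MHz, folds to fs − 26.8 MHz = 26.2 MHz.
46 MHz and 113 MHz both map to 7 MHz.

46 MHz, 113 MHz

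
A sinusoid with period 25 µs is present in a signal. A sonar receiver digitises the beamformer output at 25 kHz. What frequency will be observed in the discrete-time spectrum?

T = 25 µs → f = 1/T = 40 kHz.
40 kHz mod fs = 15 kHz.
15 kHz > fs/2 = 12.5 kHz, folds to fs − 15 kHz = 10 kHz.

10 kHz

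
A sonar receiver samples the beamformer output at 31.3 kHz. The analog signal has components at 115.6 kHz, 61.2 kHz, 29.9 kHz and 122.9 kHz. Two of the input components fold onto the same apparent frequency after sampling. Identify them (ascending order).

29.9 kHz, 61.2 kHz

fs/2 = 15.65 kHz.
115.6 kHz mod fs = 21.7 kHz.
21.7 kHz > fs/2 = 15.65 kHz, folds to fs − 21.7 kHz = 9.6 kHz.
61.2 kHz mod fs = 29.9 kHz.
29.9 kHz > fs/2 = 15.65 kHz, folds to fs − 29.9 kHz = 1.4 kHz.
29.9 kHz > fs/2 = 15.65 kHz, folds to fs − 29.9 kHz = 1.4 kHz.
122.9 kHz mod fs = 29 kHz.
29 kHz > fs/2 = 15.65 kHz, folds to fs − 29 kHz = 2.3 kHz.
29.9 kHz and 61.2 kHz both map to 1.4 kHz.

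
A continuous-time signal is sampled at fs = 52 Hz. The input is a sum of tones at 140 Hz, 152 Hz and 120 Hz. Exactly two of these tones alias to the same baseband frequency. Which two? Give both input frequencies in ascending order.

fs/2 = 26 Hz.
140 Hz mod fs = 36 Hz.
36 Hz > fs/2 = 26 Hz, folds to fs − 36 Hz = 16 Hz.
152 Hz mod fs = 48 Hz.
48 Hz > fs/2 = 26 Hz, folds to fs − 48 Hz = 4 Hz.
120 Hz mod fs = 16 Hz.
16 Hz ≤ fs/2 = 26 Hz, appears at 16 Hz.
120 Hz and 140 Hz both map to 16 Hz.

120 Hz, 140 Hz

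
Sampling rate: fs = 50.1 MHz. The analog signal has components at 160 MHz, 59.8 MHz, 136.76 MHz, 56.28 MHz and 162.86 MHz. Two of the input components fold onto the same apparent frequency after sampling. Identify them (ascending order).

fs/2 = 25.05 MHz.
160 MHz mod fs = 9.7 MHz.
9.7 MHz ≤ fs/2 = 25.05 MHz, appears at 9.7 MHz.
59.8 MHz mod fs = 9.7 MHz.
9.7 MHz ≤ fs/2 = 25.05 MHz, appears at 9.7 MHz.
136.76 MHz mod fs = 36.56 MHz.
36.56 MHz > fs/2 = 25.05 MHz, folds to fs − 36.56 MHz = 13.54 MHz.
56.28 MHz mod fs = 6.18 MHz.
6.18 MHz ≤ fs/2 = 25.05 MHz, appears at 6.18 MHz.
162.86 MHz mod fs = 12.56 MHz.
12.56 MHz ≤ fs/2 = 25.05 MHz, appears at 12.56 MHz.
59.8 MHz and 160 MHz both map to 9.7 MHz.

59.8 MHz, 160 MHz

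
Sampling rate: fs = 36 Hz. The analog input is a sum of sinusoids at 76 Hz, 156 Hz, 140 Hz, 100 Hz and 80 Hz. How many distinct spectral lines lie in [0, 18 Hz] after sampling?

3

fs/2 = 18 Hz.
76 Hz mod fs = 4 Hz.
4 Hz ≤ fs/2 = 18 Hz, appears at 4 Hz.
156 Hz mod fs = 12 Hz.
12 Hz ≤ fs/2 = 18 Hz, appears at 12 Hz.
140 Hz mod fs = 32 Hz.
32 Hz > fs/2 = 18 Hz, folds to fs − 32 Hz = 4 Hz.
100 Hz mod fs = 28 Hz.
28 Hz > fs/2 = 18 Hz, folds to fs − 28 Hz = 8 Hz.
80 Hz mod fs = 8 Hz.
8 Hz ≤ fs/2 = 18 Hz, appears at 8 Hz.
Distinct values: {4 Hz, 8 Hz, 12 Hz} → 3.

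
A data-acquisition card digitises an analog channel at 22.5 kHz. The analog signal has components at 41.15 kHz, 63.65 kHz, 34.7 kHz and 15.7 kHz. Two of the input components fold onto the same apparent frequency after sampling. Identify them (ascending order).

fs/2 = 11.25 kHz.
41.15 kHz mod fs = 18.65 kHz.
18.65 kHz > fs/2 = 11.25 kHz, folds to fs − 18.65 kHz = 3.85 kHz.
63.65 kHz mod fs = 18.65 kHz.
18.65 kHz > fs/2 = 11.25 kHz, folds to fs − 18.65 kHz = 3.85 kHz.
34.7 kHz mod fs = 12.2 kHz.
12.2 kHz > fs/2 = 11.25 kHz, folds to fs − 12.2 kHz = 10.3 kHz.
15.7 kHz > fs/2 = 11.25 kHz, folds to fs − 15.7 kHz = 6.8 kHz.
41.15 kHz and 63.65 kHz both map to 3.85 kHz.

41.15 kHz, 63.65 kHz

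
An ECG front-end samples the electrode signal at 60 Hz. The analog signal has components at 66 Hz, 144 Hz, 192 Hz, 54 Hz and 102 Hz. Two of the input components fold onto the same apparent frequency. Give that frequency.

fs/2 = 30 Hz.
66 Hz mod fs = 6 Hz.
6 Hz ≤ fs/2 = 30 Hz, appears at 6 Hz.
144 Hz mod fs = 24 Hz.
24 Hz ≤ fs/2 = 30 Hz, appears at 24 Hz.
192 Hz mod fs = 12 Hz.
12 Hz ≤ fs/2 = 30 Hz, appears at 12 Hz.
54 Hz > fs/2 = 30 Hz, folds to fs − 54 Hz = 6 Hz.
102 Hz mod fs = 42 Hz.
42 Hz > fs/2 = 30 Hz, folds to fs − 42 Hz = 18 Hz.
54 Hz and 66 Hz both map to 6 Hz.

6 Hz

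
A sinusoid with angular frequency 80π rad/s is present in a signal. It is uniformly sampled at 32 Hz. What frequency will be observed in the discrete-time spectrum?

ω = 80π rad/s → f = ω/(2π) = 40 Hz.
40 Hz mod fs = 8 Hz.
8 Hz ≤ fs/2 = 16 Hz, appears at 8 Hz.

8 Hz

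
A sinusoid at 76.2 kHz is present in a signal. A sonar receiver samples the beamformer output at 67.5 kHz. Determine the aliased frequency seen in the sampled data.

8.7 kHz

76.2 kHz mod fs = 8.7 kHz.
8.7 kHz ≤ fs/2 = 33.75 kHz, appears at 8.7 kHz.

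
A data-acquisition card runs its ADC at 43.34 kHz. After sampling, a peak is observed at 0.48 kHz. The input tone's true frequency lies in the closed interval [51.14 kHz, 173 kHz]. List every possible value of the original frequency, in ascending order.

86.2 kHz, 87.16 kHz, 129.54 kHz, 130.5 kHz, 172.88 kHz

Frequencies that alias to 0.48 kHz are k·fs ± 0.48 kHz for integer k ≥ 0.
k=0: 0.48 kHz.
k=1: 42.86 kHz, 43.82 kHz.
k=2: 86.2 kHz, 87.16 kHz.
k=3: 129.54 kHz, 130.5 kHz.
k=4: 172.88 kHz, 173.84 kHz.
k=5: 216.22 kHz, 217.18 kHz.
Within [51.14 kHz, 173 kHz]: 86.2 kHz, 87.16 kHz, 129.54 kHz, 130.5 kHz, 172.88 kHz.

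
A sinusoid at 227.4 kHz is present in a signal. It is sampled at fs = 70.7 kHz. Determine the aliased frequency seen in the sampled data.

227.4 kHz mod fs = 15.3 kHz.
15.3 kHz ≤ fs/2 = 35.35 kHz, appears at 15.3 kHz.

15.3 kHz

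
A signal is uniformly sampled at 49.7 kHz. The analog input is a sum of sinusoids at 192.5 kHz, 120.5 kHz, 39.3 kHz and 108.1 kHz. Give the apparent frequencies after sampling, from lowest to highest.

6.3 kHz, 8.7 kHz, 10.4 kHz, 21.1 kHz

fs/2 = 24.85 kHz.
192.5 kHz mod fs = 43.4 kHz.
43.4 kHz > fs/2 = 24.85 kHz, folds to fs − 43.4 kHz = 6.3 kHz.
120.5 kHz mod fs = 21.1 kHz.
21.1 kHz ≤ fs/2 = 24.85 kHz, appears at 21.1 kHz.
39.3 kHz > fs/2 = 24.85 kHz, folds to fs − 39.3 kHz = 10.4 kHz.
108.1 kHz mod fs = 8.7 kHz.
8.7 kHz ≤ fs/2 = 24.85 kHz, appears at 8.7 kHz.
Distinct values: {6.3 kHz, 8.7 kHz, 10.4 kHz, 21.1 kHz}.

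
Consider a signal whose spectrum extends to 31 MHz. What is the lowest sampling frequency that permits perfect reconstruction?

Nyquist rate = 2 × 31 MHz = 62 MHz.

62 MHz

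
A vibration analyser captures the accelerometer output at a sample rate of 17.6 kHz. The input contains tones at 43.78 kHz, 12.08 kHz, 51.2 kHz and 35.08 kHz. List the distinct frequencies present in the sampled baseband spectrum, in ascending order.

0.12 kHz, 1.6 kHz, 5.52 kHz, 8.58 kHz

fs/2 = 8.8 kHz.
43.78 kHz mod fs = 8.58 kHz.
8.58 kHz ≤ fs/2 = 8.8 kHz, appears at 8.58 kHz.
12.08 kHz > fs/2 = 8.8 kHz, folds to fs − 12.08 kHz = 5.52 kHz.
51.2 kHz mod fs = 16 kHz.
16 kHz > fs/2 = 8.8 kHz, folds to fs − 16 kHz = 1.6 kHz.
35.08 kHz mod fs = 17.48 kHz.
17.48 kHz > fs/2 = 8.8 kHz, folds to fs − 17.48 kHz = 0.12 kHz.
Distinct values: {0.12 kHz, 1.6 kHz, 5.52 kHz, 8.58 kHz}.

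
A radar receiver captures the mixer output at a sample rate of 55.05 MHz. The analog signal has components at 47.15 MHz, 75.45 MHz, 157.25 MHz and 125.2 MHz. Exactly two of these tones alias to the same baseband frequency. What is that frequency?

7.9 MHz

fs/2 = 27.525 MHz.
47.15 MHz > fs/2 = 27.525 MHz, folds to fs − 47.15 MHz = 7.9 MHz.
75.45 MHz mod fs = 20.4 MHz.
20.4 MHz ≤ fs/2 = 27.525 MHz, appears at 20.4 MHz.
157.25 MHz mod fs = 47.15 MHz.
47.15 MHz > fs/2 = 27.525 MHz, folds to fs − 47.15 MHz = 7.9 MHz.
125.2 MHz mod fs = 15.1 MHz.
15.1 MHz ≤ fs/2 = 27.525 MHz, appears at 15.1 MHz.
47.15 MHz and 157.25 MHz both map to 7.9 MHz.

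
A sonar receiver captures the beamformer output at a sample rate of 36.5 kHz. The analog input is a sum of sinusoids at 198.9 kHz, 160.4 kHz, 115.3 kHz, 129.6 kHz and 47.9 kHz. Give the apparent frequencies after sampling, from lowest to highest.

5.8 kHz, 11.4 kHz, 14.4 kHz, 16.4 kHz

fs/2 = 18.25 kHz.
198.9 kHz mod fs = 16.4 kHz.
16.4 kHz ≤ fs/2 = 18.25 kHz, appears at 16.4 kHz.
160.4 kHz mod fs = 14.4 kHz.
14.4 kHz ≤ fs/2 = 18.25 kHz, appears at 14.4 kHz.
115.3 kHz mod fs = 5.8 kHz.
5.8 kHz ≤ fs/2 = 18.25 kHz, appears at 5.8 kHz.
129.6 kHz mod fs = 20.1 kHz.
20.1 kHz > fs/2 = 18.25 kHz, folds to fs − 20.1 kHz = 16.4 kHz.
47.9 kHz mod fs = 11.4 kHz.
11.4 kHz ≤ fs/2 = 18.25 kHz, appears at 11.4 kHz.
Distinct values: {5.8 kHz, 11.4 kHz, 14.4 kHz, 16.4 kHz}.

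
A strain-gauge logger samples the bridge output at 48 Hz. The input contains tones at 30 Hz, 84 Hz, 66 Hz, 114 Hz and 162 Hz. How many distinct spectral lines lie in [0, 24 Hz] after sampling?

2

fs/2 = 24 Hz.
30 Hz > fs/2 = 24 Hz, folds to fs − 30 Hz = 18 Hz.
84 Hz mod fs = 36 Hz.
36 Hz > fs/2 = 24 Hz, folds to fs − 36 Hz = 12 Hz.
66 Hz mod fs = 18 Hz.
18 Hz ≤ fs/2 = 24 Hz, appears at 18 Hz.
114 Hz mod fs = 18 Hz.
18 Hz ≤ fs/2 = 24 Hz, appears at 18 Hz.
162 Hz mod fs = 18 Hz.
18 Hz ≤ fs/2 = 24 Hz, appears at 18 Hz.
Distinct values: {12 Hz, 18 Hz} → 2.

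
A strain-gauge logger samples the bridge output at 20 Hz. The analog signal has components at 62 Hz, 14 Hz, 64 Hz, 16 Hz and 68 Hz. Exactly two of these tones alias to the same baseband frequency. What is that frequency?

fs/2 = 10 Hz.
62 Hz mod fs = 2 Hz.
2 Hz ≤ fs/2 = 10 Hz, appears at 2 Hz.
14 Hz > fs/2 = 10 Hz, folds to fs − 14 Hz = 6 Hz.
64 Hz mod fs = 4 Hz.
4 Hz ≤ fs/2 = 10 Hz, appears at 4 Hz.
16 Hz > fs/2 = 10 Hz, folds to fs − 16 Hz = 4 Hz.
68 Hz mod fs = 8 Hz.
8 Hz ≤ fs/2 = 10 Hz, appears at 8 Hz.
16 Hz and 64 Hz both map to 4 Hz.

4 Hz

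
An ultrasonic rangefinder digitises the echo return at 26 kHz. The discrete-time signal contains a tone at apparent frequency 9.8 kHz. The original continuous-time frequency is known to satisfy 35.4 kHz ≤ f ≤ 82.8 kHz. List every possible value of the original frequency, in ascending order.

35.8 kHz, 42.2 kHz, 61.8 kHz, 68.2 kHz

Frequencies that alias to 9.8 kHz are k·fs ± 9.8 kHz for integer k ≥ 0.
k=0: 9.8 kHz.
k=1: 16.2 kHz, 35.8 kHz.
k=2: 42.2 kHz, 61.8 kHz.
k=3: 68.2 kHz, 87.8 kHz.
k=4: 94.2 kHz, 113.8 kHz.
Within [35.4 kHz, 82.8 kHz]: 35.8 kHz, 42.2 kHz, 61.8 kHz, 68.2 kHz.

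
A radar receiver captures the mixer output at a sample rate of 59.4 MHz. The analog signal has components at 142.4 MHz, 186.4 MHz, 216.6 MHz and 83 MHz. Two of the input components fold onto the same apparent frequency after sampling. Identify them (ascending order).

83 MHz, 142.4 MHz

fs/2 = 29.7 MHz.
142.4 MHz mod fs = 23.6 MHz.
23.6 MHz ≤ fs/2 = 29.7 MHz, appears at 23.6 MHz.
186.4 MHz mod fs = 8.2 MHz.
8.2 MHz ≤ fs/2 = 29.7 MHz, appears at 8.2 MHz.
216.6 MHz mod fs = 38.4 MHz.
38.4 MHz > fs/2 = 29.7 MHz, folds to fs − 38.4 MHz = 21 MHz.
83 MHz mod fs = 23.6 MHz.
23.6 MHz ≤ fs/2 = 29.7 MHz, appears at 23.6 MHz.
83 MHz and 142.4 MHz both map to 23.6 MHz.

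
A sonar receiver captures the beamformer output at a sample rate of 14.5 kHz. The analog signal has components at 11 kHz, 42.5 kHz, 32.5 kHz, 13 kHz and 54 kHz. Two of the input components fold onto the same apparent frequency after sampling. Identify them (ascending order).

11 kHz, 32.5 kHz

fs/2 = 7.25 kHz.
11 kHz > fs/2 = 7.25 kHz, folds to fs − 11 kHz = 3.5 kHz.
42.5 kHz mod fs = 13.5 kHz.
13.5 kHz > fs/2 = 7.25 kHz, folds to fs − 13.5 kHz = 1 kHz.
32.5 kHz mod fs = 3.5 kHz.
3.5 kHz ≤ fs/2 = 7.25 kHz, appears at 3.5 kHz.
13 kHz > fs/2 = 7.25 kHz, folds to fs − 13 kHz = 1.5 kHz.
54 kHz mod fs = 10.5 kHz.
10.5 kHz > fs/2 = 7.25 kHz, folds to fs − 10.5 kHz = 4 kHz.
11 kHz and 32.5 kHz both map to 3.5 kHz.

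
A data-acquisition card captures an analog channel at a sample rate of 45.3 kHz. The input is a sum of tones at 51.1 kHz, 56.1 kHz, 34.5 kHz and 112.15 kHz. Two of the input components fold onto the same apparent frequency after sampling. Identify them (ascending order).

fs/2 = 22.65 kHz.
51.1 kHz mod fs = 5.8 kHz.
5.8 kHz ≤ fs/2 = 22.65 kHz, appears at 5.8 kHz.
56.1 kHz mod fs = 10.8 kHz.
10.8 kHz ≤ fs/2 = 22.65 kHz, appears at 10.8 kHz.
34.5 kHz > fs/2 = 22.65 kHz, folds to fs − 34.5 kHz = 10.8 kHz.
112.15 kHz mod fs = 21.55 kHz.
21.55 kHz ≤ fs/2 = 22.65 kHz, appears at 21.55 kHz.
34.5 kHz and 56.1 kHz both map to 10.8 kHz.

34.5 kHz, 56.1 kHz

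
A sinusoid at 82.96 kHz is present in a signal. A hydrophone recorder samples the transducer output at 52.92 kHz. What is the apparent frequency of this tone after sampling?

82.96 kHz mod fs = 30.04 kHz.
30.04 kHz > fs/2 = 26.46 kHz, folds to fs − 30.04 kHz = 22.88 kHz.

22.88 kHz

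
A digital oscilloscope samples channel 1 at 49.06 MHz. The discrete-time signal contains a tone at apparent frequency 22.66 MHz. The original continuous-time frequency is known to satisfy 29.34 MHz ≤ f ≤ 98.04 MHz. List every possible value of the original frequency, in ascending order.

71.72 MHz, 75.46 MHz

Frequencies that alias to 22.66 MHz are k·fs ± 22.66 MHz for integer k ≥ 0.
k=0: 22.66 MHz.
k=1: 26.4 MHz, 71.72 MHz.
k=2: 75.46 MHz, 120.78 MHz.
k=3: 124.52 MHz, 169.84 MHz.
Within [29.34 MHz, 98.04 MHz]: 71.72 MHz, 75.46 MHz.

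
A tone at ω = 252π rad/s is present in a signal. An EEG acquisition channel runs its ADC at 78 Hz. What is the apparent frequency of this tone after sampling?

30 Hz

ω = 252π rad/s → f = ω/(2π) = 126 Hz.
126 Hz mod fs = 48 Hz.
48 Hz > fs/2 = 39 Hz, folds to fs − 48 Hz = 30 Hz.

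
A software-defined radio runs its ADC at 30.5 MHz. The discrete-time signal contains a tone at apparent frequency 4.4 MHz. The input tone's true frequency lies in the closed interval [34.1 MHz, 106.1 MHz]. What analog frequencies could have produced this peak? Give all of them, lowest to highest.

Frequencies that alias to 4.4 MHz are k·fs ± 4.4 MHz for integer k ≥ 0.
k=0: 4.4 MHz.
k=1: 26.1 MHz, 34.9 MHz.
k=2: 56.6 MHz, 65.4 MHz.
k=3: 87.1 MHz, 95.9 MHz.
k=4: 117.6 MHz, 126.4 MHz.
Within [34.1 MHz, 106.1 MHz]: 34.9 MHz, 56.6 MHz, 65.4 MHz, 87.1 MHz, 95.9 MHz.

34.9 MHz, 56.6 MHz, 65.4 MHz, 87.1 MHz, 95.9 MHz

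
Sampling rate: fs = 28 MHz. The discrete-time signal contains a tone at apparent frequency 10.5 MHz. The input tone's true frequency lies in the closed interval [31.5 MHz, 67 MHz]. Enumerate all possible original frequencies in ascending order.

38.5 MHz, 45.5 MHz, 66.5 MHz

Frequencies that alias to 10.5 MHz are k·fs ± 10.5 MHz for integer k ≥ 0.
k=0: 10.5 MHz.
k=1: 17.5 MHz, 38.5 MHz.
k=2: 45.5 MHz, 66.5 MHz.
k=3: 73.5 MHz, 94.5 MHz.
Within [31.5 MHz, 67 MHz]: 38.5 MHz, 45.5 MHz, 66.5 MHz.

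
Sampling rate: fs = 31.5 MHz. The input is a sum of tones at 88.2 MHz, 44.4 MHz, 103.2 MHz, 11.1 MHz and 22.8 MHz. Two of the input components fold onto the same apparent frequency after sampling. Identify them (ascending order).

fs/2 = 15.75 MHz.
88.2 MHz mod fs = 25.2 MHz.
25.2 MHz > fs/2 = 15.75 MHz, folds to fs − 25.2 MHz = 6.3 MHz.
44.4 MHz mod fs = 12.9 MHz.
12.9 MHz ≤ fs/2 = 15.75 MHz, appears at 12.9 MHz.
103.2 MHz mod fs = 8.7 MHz.
8.7 MHz ≤ fs/2 = 15.75 MHz, appears at 8.7 MHz.
11.1 MHz ≤ fs/2 = 15.75 MHz, passes unchanged.
22.8 MHz > fs/2 = 15.75 MHz, folds to fs − 22.8 MHz = 8.7 MHz.
22.8 MHz and 103.2 MHz both map to 8.7 MHz.

22.8 MHz, 103.2 MHz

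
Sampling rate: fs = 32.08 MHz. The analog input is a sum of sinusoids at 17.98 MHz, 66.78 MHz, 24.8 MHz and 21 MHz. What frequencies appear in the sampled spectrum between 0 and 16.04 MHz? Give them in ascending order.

2.62 MHz, 7.28 MHz, 11.08 MHz, 14.1 MHz

fs/2 = 16.04 MHz.
17.98 MHz > fs/2 = 16.04 MHz, folds to fs − 17.98 MHz = 14.1 MHz.
66.78 MHz mod fs = 2.62 MHz.
2.62 MHz ≤ fs/2 = 16.04 MHz, appears at 2.62 MHz.
24.8 MHz > fs/2 = 16.04 MHz, folds to fs − 24.8 MHz = 7.28 MHz.
21 MHz > fs/2 = 16.04 MHz, folds to fs − 21 MHz = 11.08 MHz.
Distinct values: {2.62 MHz, 7.28 MHz, 11.08 MHz, 14.1 MHz}.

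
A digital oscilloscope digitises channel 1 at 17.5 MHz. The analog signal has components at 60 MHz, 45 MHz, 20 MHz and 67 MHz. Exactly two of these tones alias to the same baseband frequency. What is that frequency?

fs/2 = 8.75 MHz.
60 MHz mod fs = 7.5 MHz.
7.5 MHz ≤ fs/2 = 8.75 MHz, appears at 7.5 MHz.
45 MHz mod fs = 10 MHz.
10 MHz > fs/2 = 8.75 MHz, folds to fs − 10 MHz = 7.5 MHz.
20 MHz mod fs = 2.5 MHz.
2.5 MHz ≤ fs/2 = 8.75 MHz, appears at 2.5 MHz.
67 MHz mod fs = 14.5 MHz.
14.5 MHz > fs/2 = 8.75 MHz, folds to fs − 14.5 MHz = 3 MHz.
45 MHz and 60 MHz both map to 7.5 MHz.

7.5 MHz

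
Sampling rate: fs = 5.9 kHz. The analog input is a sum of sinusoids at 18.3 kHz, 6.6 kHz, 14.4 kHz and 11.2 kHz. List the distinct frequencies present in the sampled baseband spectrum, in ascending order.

0.6 kHz, 0.7 kHz, 2.6 kHz

fs/2 = 2.95 kHz.
18.3 kHz mod fs = 0.6 kHz.
0.6 kHz ≤ fs/2 = 2.95 kHz, appears at 0.6 kHz.
6.6 kHz mod fs = 0.7 kHz.
0.7 kHz ≤ fs/2 = 2.95 kHz, appears at 0.7 kHz.
14.4 kHz mod fs = 2.6 kHz.
2.6 kHz ≤ fs/2 = 2.95 kHz, appears at 2.6 kHz.
11.2 kHz mod fs = 5.3 kHz.
5.3 kHz > fs/2 = 2.95 kHz, folds to fs − 5.3 kHz = 0.6 kHz.
Distinct values: {0.6 kHz, 0.7 kHz, 2.6 kHz}.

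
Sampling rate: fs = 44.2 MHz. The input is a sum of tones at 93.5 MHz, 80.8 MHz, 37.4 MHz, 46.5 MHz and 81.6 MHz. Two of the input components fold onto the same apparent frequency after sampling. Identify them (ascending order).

37.4 MHz, 81.6 MHz

fs/2 = 22.1 MHz.
93.5 MHz mod fs = 5.1 MHz.
5.1 MHz ≤ fs/2 = 22.1 MHz, appears at 5.1 MHz.
80.8 MHz mod fs = 36.6 MHz.
36.6 MHz > fs/2 = 22.1 MHz, folds to fs − 36.6 MHz = 7.6 MHz.
37.4 MHz > fs/2 = 22.1 MHz, folds to fs − 37.4 MHz = 6.8 MHz.
46.5 MHz mod fs = 2.3 MHz.
2.3 MHz ≤ fs/2 = 22.1 MHz, appears at 2.3 MHz.
81.6 MHz mod fs = 37.4 MHz.
37.4 MHz > fs/2 = 22.1 MHz, folds to fs − 37.4 MHz = 6.8 MHz.
37.4 MHz and 81.6 MHz both map to 6.8 MHz.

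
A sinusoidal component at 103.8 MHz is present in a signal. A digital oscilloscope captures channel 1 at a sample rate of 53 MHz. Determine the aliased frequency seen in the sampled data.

103.8 MHz mod fs = 50.8 MHz.
50.8 MHz > fs/2 = 26.5 MHz, folds to fs − 50.8 MHz = 2.2 MHz.

2.2 MHz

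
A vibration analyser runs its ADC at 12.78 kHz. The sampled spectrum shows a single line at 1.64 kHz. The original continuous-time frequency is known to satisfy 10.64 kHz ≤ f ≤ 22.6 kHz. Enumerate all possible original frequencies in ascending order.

11.14 kHz, 14.42 kHz

Frequencies that alias to 1.64 kHz are k·fs ± 1.64 kHz for integer k ≥ 0.
k=0: 1.64 kHz.
k=1: 11.14 kHz, 14.42 kHz.
k=2: 23.92 kHz, 27.2 kHz.
Within [10.64 kHz, 22.6 kHz]: 11.14 kHz, 14.42 kHz.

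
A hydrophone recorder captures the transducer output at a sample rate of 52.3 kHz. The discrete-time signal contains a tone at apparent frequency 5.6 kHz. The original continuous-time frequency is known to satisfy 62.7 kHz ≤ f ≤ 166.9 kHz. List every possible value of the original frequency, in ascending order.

Frequencies that alias to 5.6 kHz are k·fs ± 5.6 kHz for integer k ≥ 0.
k=0: 5.6 kHz.
k=1: 46.7 kHz, 57.9 kHz.
k=2: 99 kHz, 110.2 kHz.
k=3: 151.3 kHz, 162.5 kHz.
k=4: 203.6 kHz, 214.8 kHz.
Within [62.7 kHz, 166.9 kHz]: 99 kHz, 110.2 kHz, 151.3 kHz, 162.5 kHz.

99 kHz, 110.2 kHz, 151.3 kHz, 162.5 kHz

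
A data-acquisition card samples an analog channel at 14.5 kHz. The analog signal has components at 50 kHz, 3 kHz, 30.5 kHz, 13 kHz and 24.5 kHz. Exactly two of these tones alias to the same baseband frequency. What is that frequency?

fs/2 = 7.25 kHz.
50 kHz mod fs = 6.5 kHz.
6.5 kHz ≤ fs/2 = 7.25 kHz, appears at 6.5 kHz.
3 kHz ≤ fs/2 = 7.25 kHz, passes unchanged.
30.5 kHz mod fs = 1.5 kHz.
1.5 kHz ≤ fs/2 = 7.25 kHz, appears at 1.5 kHz.
13 kHz > fs/2 = 7.25 kHz, folds to fs − 13 kHz = 1.5 kHz.
24.5 kHz mod fs = 10 kHz.
10 kHz > fs/2 = 7.25 kHz, folds to fs − 10 kHz = 4.5 kHz.
13 kHz and 30.5 kHz both map to 1.5 kHz.

1.5 kHz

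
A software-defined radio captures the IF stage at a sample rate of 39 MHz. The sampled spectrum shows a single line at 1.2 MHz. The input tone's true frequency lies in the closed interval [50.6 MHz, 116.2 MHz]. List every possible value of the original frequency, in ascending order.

Frequencies that alias to 1.2 MHz are k·fs ± 1.2 MHz for integer k ≥ 0.
k=0: 1.2 MHz.
k=1: 37.8 MHz, 40.2 MHz.
k=2: 76.8 MHz, 79.2 MHz.
k=3: 115.8 MHz, 118.2 MHz.
k=4: 154.8 MHz, 157.2 MHz.
Within [50.6 MHz, 116.2 MHz]: 76.8 MHz, 79.2 MHz, 115.8 MHz.

76.8 MHz, 79.2 MHz, 115.8 MHz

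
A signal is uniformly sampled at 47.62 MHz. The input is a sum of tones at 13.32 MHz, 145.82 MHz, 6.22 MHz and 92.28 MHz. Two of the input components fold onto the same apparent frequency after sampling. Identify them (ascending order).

fs/2 = 23.81 MHz.
13.32 MHz ≤ fs/2 = 23.81 MHz, passes unchanged.
145.82 MHz mod fs = 2.96 MHz.
2.96 MHz ≤ fs/2 = 23.81 MHz, appears at 2.96 MHz.
6.22 MHz ≤ fs/2 = 23.81 MHz, passes unchanged.
92.28 MHz mod fs = 44.66 MHz.
44.66 MHz > fs/2 = 23.81 MHz, folds to fs − 44.66 MHz = 2.96 MHz.
92.28 MHz and 145.82 MHz both map to 2.96 MHz.

92.28 MHz, 145.82 MHz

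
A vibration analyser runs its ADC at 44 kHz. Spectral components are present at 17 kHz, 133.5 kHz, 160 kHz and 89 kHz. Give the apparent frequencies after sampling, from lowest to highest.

fs/2 = 22 kHz.
17 kHz ≤ fs/2 = 22 kHz, passes unchanged.
133.5 kHz mod fs = 1.5 kHz.
1.5 kHz ≤ fs/2 = 22 kHz, appears at 1.5 kHz.
160 kHz mod fs = 28 kHz.
28 kHz > fs/2 = 22 kHz, folds to fs − 28 kHz = 16 kHz.
89 kHz mod fs = 1 kHz.
1 kHz ≤ fs/2 = 22 kHz, appears at 1 kHz.
Distinct values: {1 kHz, 1.5 kHz, 16 kHz, 17 kHz}.

1 kHz, 1.5 kHz, 16 kHz, 17 kHz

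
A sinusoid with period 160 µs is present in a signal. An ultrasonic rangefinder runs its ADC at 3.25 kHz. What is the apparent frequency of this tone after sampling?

0.25 kHz

T = 160 µs → f = 1/T = 6.25 kHz.
6.25 kHz mod fs = 3 kHz.
3 kHz > fs/2 = 1.625 kHz, folds to fs − 3 kHz = 0.25 kHz.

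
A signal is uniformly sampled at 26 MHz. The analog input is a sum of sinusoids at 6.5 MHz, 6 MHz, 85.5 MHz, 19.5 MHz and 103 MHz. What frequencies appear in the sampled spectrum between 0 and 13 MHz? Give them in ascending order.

fs/2 = 13 MHz.
6.5 MHz ≤ fs/2 = 13 MHz, passes unchanged.
6 MHz ≤ fs/2 = 13 MHz, passes unchanged.
85.5 MHz mod fs = 7.5 MHz.
7.5 MHz ≤ fs/2 = 13 MHz, appears at 7.5 MHz.
19.5 MHz > fs/2 = 13 MHz, folds to fs − 19.5 MHz = 6.5 MHz.
103 MHz mod fs = 25 MHz.
25 MHz > fs/2 = 13 MHz, folds to fs − 25 MHz = 1 MHz.
Distinct values: {1 MHz, 6 MHz, 6.5 MHz, 7.5 MHz}.

1 MHz, 6 MHz, 6.5 MHz, 7.5 MHz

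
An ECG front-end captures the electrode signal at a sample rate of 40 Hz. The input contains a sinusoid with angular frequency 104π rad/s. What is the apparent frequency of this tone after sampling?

ω = 104π rad/s → f = ω/(2π) = 52 Hz.
52 Hz mod fs = 12 Hz.
12 Hz ≤ fs/2 = 20 Hz, appears at 12 Hz.

12 Hz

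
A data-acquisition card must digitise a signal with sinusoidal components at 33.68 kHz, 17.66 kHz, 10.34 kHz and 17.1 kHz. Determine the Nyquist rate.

67.36 kHz

Highest-frequency component: 33.68 kHz.
Nyquist rate = 2 × 33.68 kHz = 67.36 kHz.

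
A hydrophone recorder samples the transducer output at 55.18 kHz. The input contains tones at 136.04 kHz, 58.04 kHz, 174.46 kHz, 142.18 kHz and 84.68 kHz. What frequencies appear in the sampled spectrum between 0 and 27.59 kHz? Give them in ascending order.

2.86 kHz, 8.92 kHz, 23.36 kHz, 25.68 kHz

fs/2 = 27.59 kHz.
136.04 kHz mod fs = 25.68 kHz.
25.68 kHz ≤ fs/2 = 27.59 kHz, appears at 25.68 kHz.
58.04 kHz mod fs = 2.86 kHz.
2.86 kHz ≤ fs/2 = 27.59 kHz, appears at 2.86 kHz.
174.46 kHz mod fs = 8.92 kHz.
8.92 kHz ≤ fs/2 = 27.59 kHz, appears at 8.92 kHz.
142.18 kHz mod fs = 31.82 kHz.
31.82 kHz > fs/2 = 27.59 kHz, folds to fs − 31.82 kHz = 23.36 kHz.
84.68 kHz mod fs = 29.5 kHz.
29.5 kHz > fs/2 = 27.59 kHz, folds to fs − 29.5 kHz = 25.68 kHz.
Distinct values: {2.86 kHz, 8.92 kHz, 23.36 kHz, 25.68 kHz}.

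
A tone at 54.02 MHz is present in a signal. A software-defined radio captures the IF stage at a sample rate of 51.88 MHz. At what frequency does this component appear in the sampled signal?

2.14 MHz

54.02 MHz mod fs = 2.14 MHz.
2.14 MHz ≤ fs/2 = 25.94 MHz, appears at 2.14 MHz.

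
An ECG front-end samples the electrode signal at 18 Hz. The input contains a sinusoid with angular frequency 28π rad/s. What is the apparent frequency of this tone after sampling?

4 Hz

ω = 28π rad/s → f = ω/(2π) = 14 Hz.
14 Hz > fs/2 = 9 Hz, folds to fs − 14 Hz = 4 Hz.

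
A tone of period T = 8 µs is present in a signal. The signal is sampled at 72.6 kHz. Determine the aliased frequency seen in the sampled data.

T = 8 µs → f = 1/T = 125 kHz.
125 kHz mod fs = 52.4 kHz.
52.4 kHz > fs/2 = 36.3 kHz, folds to fs − 52.4 kHz = 20.2 kHz.

20.2 kHz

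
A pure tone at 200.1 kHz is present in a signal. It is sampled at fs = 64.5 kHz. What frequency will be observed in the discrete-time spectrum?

6.6 kHz

200.1 kHz mod fs = 6.6 kHz.
6.6 kHz ≤ fs/2 = 32.25 kHz, appears at 6.6 kHz.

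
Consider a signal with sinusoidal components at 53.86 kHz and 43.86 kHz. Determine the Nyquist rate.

Highest-frequency component: 53.86 kHz.
Nyquist rate = 2 × 53.86 kHz = 107.72 kHz.

107.72 kHz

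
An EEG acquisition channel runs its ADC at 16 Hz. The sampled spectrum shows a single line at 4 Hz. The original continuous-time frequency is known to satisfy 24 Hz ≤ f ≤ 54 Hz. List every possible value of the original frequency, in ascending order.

Frequencies that alias to 4 Hz are k·fs ± 4 Hz for integer k ≥ 0.
k=0: 4 Hz.
k=1: 12 Hz, 20 Hz.
k=2: 28 Hz, 36 Hz.
k=3: 44 Hz, 52 Hz.
k=4: 60 Hz, 68 Hz.
Within [24 Hz, 54 Hz]: 28 Hz, 36 Hz, 44 Hz, 52 Hz.

28 Hz, 36 Hz, 44 Hz, 52 Hz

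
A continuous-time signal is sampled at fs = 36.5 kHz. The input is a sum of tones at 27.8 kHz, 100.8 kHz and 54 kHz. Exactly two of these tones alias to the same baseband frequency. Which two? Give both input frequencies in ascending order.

27.8 kHz, 100.8 kHz

fs/2 = 18.25 kHz.
27.8 kHz > fs/2 = 18.25 kHz, folds to fs − 27.8 kHz = 8.7 kHz.
100.8 kHz mod fs = 27.8 kHz.
27.8 kHz > fs/2 = 18.25 kHz, folds to fs − 27.8 kHz = 8.7 kHz.
54 kHz mod fs = 17.5 kHz.
17.5 kHz ≤ fs/2 = 18.25 kHz, appears at 17.5 kHz.
27.8 kHz and 100.8 kHz both map to 8.7 kHz.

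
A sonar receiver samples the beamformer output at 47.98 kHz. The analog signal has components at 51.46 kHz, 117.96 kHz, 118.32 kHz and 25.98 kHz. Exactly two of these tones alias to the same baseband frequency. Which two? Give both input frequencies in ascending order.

25.98 kHz, 117.96 kHz

fs/2 = 23.99 kHz.
51.46 kHz mod fs = 3.48 kHz.
3.48 kHz ≤ fs/2 = 23.99 kHz, appears at 3.48 kHz.
117.96 kHz mod fs = 22 kHz.
22 kHz ≤ fs/2 = 23.99 kHz, appears at 22 kHz.
118.32 kHz mod fs = 22.36 kHz.
22.36 kHz ≤ fs/2 = 23.99 kHz, appears at 22.36 kHz.
25.98 kHz > fs/2 = 23.99 kHz, folds to fs − 25.98 kHz = 22 kHz.
25.98 kHz and 117.96 kHz both map to 22 kHz.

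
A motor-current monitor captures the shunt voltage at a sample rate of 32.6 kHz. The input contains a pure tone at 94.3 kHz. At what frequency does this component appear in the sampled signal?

94.3 kHz mod fs = 29.1 kHz.
29.1 kHz > fs/2 = 16.3 kHz, folds to fs − 29.1 kHz = 3.5 kHz.

3.5 kHz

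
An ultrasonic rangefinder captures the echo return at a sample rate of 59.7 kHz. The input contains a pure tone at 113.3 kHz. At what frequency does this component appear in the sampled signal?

6.1 kHz

113.3 kHz mod fs = 53.6 kHz.
53.6 kHz > fs/2 = 29.85 kHz, folds to fs − 53.6 kHz = 6.1 kHz.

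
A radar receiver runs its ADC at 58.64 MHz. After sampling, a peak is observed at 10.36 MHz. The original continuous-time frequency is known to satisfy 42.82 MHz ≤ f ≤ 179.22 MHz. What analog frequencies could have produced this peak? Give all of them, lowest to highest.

48.28 MHz, 69 MHz, 106.92 MHz, 127.64 MHz, 165.56 MHz

Frequencies that alias to 10.36 MHz are k·fs ± 10.36 MHz for integer k ≥ 0.
k=0: 10.36 MHz.
k=1: 48.28 MHz, 69 MHz.
k=2: 106.92 MHz, 127.64 MHz.
k=3: 165.56 MHz, 186.28 MHz.
k=4: 224.2 MHz, 244.92 MHz.
Within [42.82 MHz, 179.22 MHz]: 48.28 MHz, 69 MHz, 106.92 MHz, 127.64 MHz, 165.56 MHz.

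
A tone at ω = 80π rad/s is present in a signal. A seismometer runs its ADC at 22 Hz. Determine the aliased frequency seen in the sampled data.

4 Hz

ω = 80π rad/s → f = ω/(2π) = 40 Hz.
40 Hz mod fs = 18 Hz.
18 Hz > fs/2 = 11 Hz, folds to fs − 18 Hz = 4 Hz.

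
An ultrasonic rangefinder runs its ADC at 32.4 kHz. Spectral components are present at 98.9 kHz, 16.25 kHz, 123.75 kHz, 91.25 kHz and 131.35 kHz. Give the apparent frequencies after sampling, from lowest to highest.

fs/2 = 16.2 kHz.
98.9 kHz mod fs = 1.7 kHz.
1.7 kHz ≤ fs/2 = 16.2 kHz, appears at 1.7 kHz.
16.25 kHz > fs/2 = 16.2 kHz, folds to fs − 16.25 kHz = 16.15 kHz.
123.75 kHz mod fs = 26.55 kHz.
26.55 kHz > fs/2 = 16.2 kHz, folds to fs − 26.55 kHz = 5.85 kHz.
91.25 kHz mod fs = 26.45 kHz.
26.45 kHz > fs/2 = 16.2 kHz, folds to fs − 26.45 kHz = 5.95 kHz.
131.35 kHz mod fs = 1.75 kHz.
1.75 kHz ≤ fs/2 = 16.2 kHz, appears at 1.75 kHz.
Distinct values: {1.7 kHz, 1.75 kHz, 5.85 kHz, 5.95 kHz, 16.15 kHz}.

1.7 kHz, 1.75 kHz, 5.85 kHz, 5.95 kHz, 16.15 kHz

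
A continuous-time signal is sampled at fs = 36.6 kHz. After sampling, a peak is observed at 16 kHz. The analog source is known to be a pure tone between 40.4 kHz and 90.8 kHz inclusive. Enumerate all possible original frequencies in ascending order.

52.6 kHz, 57.2 kHz, 89.2 kHz

Frequencies that alias to 16 kHz are k·fs ± 16 kHz for integer k ≥ 0.
k=0: 16 kHz.
k=1: 20.6 kHz, 52.6 kHz.
k=2: 57.2 kHz, 89.2 kHz.
k=3: 93.8 kHz, 125.8 kHz.
Within [40.4 kHz, 90.8 kHz]: 52.6 kHz, 57.2 kHz, 89.2 kHz.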